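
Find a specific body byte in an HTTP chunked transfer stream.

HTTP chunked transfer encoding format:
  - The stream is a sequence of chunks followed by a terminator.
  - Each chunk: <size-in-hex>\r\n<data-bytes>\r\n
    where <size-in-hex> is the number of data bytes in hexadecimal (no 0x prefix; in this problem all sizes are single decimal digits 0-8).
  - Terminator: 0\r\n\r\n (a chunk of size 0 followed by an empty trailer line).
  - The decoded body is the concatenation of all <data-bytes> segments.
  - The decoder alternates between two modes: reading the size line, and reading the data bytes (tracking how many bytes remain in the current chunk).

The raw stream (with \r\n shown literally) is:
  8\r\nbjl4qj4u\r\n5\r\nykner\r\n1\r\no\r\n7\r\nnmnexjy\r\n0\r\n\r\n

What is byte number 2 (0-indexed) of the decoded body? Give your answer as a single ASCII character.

Answer: l

Derivation:
Chunk 1: stream[0..1]='8' size=0x8=8, data at stream[3..11]='bjl4qj4u' -> body[0..8], body so far='bjl4qj4u'
Chunk 2: stream[13..14]='5' size=0x5=5, data at stream[16..21]='ykner' -> body[8..13], body so far='bjl4qj4uykner'
Chunk 3: stream[23..24]='1' size=0x1=1, data at stream[26..27]='o' -> body[13..14], body so far='bjl4qj4uyknero'
Chunk 4: stream[29..30]='7' size=0x7=7, data at stream[32..39]='nmnexjy' -> body[14..21], body so far='bjl4qj4uykneronmnexjy'
Chunk 5: stream[41..42]='0' size=0 (terminator). Final body='bjl4qj4uykneronmnexjy' (21 bytes)
Body byte 2 = 'l'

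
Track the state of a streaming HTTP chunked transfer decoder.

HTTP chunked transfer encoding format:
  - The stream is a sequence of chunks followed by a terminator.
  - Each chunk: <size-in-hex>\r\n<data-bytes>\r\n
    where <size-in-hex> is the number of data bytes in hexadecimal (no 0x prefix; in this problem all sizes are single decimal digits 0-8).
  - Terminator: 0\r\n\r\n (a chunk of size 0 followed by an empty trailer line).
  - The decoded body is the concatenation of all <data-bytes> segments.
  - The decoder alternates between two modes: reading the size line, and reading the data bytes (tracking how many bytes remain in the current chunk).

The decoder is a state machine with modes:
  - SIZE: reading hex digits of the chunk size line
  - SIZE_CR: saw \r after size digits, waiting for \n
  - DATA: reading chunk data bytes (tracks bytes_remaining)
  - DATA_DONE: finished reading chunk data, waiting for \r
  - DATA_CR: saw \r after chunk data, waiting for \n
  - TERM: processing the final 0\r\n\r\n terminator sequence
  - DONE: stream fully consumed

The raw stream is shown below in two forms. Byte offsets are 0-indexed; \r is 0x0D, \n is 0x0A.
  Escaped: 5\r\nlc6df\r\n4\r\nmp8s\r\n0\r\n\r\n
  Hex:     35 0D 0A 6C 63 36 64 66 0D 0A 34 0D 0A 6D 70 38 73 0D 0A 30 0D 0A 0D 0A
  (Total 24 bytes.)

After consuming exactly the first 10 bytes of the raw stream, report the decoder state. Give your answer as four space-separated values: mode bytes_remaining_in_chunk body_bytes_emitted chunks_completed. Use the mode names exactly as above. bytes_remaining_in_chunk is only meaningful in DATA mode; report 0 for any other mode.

Answer: SIZE 0 5 1

Derivation:
Byte 0 = '5': mode=SIZE remaining=0 emitted=0 chunks_done=0
Byte 1 = 0x0D: mode=SIZE_CR remaining=0 emitted=0 chunks_done=0
Byte 2 = 0x0A: mode=DATA remaining=5 emitted=0 chunks_done=0
Byte 3 = 'l': mode=DATA remaining=4 emitted=1 chunks_done=0
Byte 4 = 'c': mode=DATA remaining=3 emitted=2 chunks_done=0
Byte 5 = '6': mode=DATA remaining=2 emitted=3 chunks_done=0
Byte 6 = 'd': mode=DATA remaining=1 emitted=4 chunks_done=0
Byte 7 = 'f': mode=DATA_DONE remaining=0 emitted=5 chunks_done=0
Byte 8 = 0x0D: mode=DATA_CR remaining=0 emitted=5 chunks_done=0
Byte 9 = 0x0A: mode=SIZE remaining=0 emitted=5 chunks_done=1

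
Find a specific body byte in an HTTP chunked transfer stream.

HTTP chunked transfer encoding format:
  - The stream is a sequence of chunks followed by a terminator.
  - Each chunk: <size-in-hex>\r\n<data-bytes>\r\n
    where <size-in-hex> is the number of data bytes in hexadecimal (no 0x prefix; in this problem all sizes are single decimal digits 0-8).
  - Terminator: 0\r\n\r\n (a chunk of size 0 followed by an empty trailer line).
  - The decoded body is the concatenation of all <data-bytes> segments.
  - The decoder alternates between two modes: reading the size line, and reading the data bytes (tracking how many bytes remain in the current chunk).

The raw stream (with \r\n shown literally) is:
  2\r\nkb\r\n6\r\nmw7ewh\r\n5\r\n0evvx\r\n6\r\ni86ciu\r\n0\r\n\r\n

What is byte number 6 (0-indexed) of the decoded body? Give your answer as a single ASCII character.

Answer: w

Derivation:
Chunk 1: stream[0..1]='2' size=0x2=2, data at stream[3..5]='kb' -> body[0..2], body so far='kb'
Chunk 2: stream[7..8]='6' size=0x6=6, data at stream[10..16]='mw7ewh' -> body[2..8], body so far='kbmw7ewh'
Chunk 3: stream[18..19]='5' size=0x5=5, data at stream[21..26]='0evvx' -> body[8..13], body so far='kbmw7ewh0evvx'
Chunk 4: stream[28..29]='6' size=0x6=6, data at stream[31..37]='i86ciu' -> body[13..19], body so far='kbmw7ewh0evvxi86ciu'
Chunk 5: stream[39..40]='0' size=0 (terminator). Final body='kbmw7ewh0evvxi86ciu' (19 bytes)
Body byte 6 = 'w'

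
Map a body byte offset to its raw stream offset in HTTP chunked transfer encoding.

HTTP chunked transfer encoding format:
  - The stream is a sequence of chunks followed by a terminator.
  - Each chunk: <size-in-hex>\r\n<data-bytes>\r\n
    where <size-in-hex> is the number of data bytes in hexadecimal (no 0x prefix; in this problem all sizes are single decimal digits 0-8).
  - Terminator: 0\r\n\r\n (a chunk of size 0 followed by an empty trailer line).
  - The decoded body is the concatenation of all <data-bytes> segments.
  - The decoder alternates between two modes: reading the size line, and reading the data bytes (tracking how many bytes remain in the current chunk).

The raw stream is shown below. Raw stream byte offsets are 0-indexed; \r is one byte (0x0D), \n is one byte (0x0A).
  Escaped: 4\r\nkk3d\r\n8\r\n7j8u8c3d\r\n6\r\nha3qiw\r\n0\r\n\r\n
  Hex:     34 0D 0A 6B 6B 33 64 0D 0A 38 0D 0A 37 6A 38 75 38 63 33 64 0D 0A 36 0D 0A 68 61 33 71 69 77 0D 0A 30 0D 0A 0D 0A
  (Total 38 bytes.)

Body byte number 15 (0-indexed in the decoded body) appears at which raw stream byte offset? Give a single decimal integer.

Answer: 28

Derivation:
Chunk 1: stream[0..1]='4' size=0x4=4, data at stream[3..7]='kk3d' -> body[0..4], body so far='kk3d'
Chunk 2: stream[9..10]='8' size=0x8=8, data at stream[12..20]='7j8u8c3d' -> body[4..12], body so far='kk3d7j8u8c3d'
Chunk 3: stream[22..23]='6' size=0x6=6, data at stream[25..31]='ha3qiw' -> body[12..18], body so far='kk3d7j8u8c3dha3qiw'
Chunk 4: stream[33..34]='0' size=0 (terminator). Final body='kk3d7j8u8c3dha3qiw' (18 bytes)
Body byte 15 at stream offset 28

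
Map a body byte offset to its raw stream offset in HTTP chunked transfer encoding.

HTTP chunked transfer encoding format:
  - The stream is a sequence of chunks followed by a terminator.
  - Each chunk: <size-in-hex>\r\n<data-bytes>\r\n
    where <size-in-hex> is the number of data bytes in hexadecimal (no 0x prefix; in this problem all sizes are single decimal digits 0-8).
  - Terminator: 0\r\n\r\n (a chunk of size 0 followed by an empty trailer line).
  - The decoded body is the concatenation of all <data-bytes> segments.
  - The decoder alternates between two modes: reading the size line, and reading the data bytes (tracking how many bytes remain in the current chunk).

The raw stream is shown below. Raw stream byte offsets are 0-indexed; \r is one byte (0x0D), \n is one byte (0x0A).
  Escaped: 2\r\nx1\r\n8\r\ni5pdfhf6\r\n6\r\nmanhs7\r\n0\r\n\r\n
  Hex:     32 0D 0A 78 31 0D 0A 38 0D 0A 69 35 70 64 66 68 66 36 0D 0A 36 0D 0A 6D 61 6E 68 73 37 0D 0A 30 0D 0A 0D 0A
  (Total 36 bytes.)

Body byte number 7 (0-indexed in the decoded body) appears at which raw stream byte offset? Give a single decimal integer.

Chunk 1: stream[0..1]='2' size=0x2=2, data at stream[3..5]='x1' -> body[0..2], body so far='x1'
Chunk 2: stream[7..8]='8' size=0x8=8, data at stream[10..18]='i5pdfhf6' -> body[2..10], body so far='x1i5pdfhf6'
Chunk 3: stream[20..21]='6' size=0x6=6, data at stream[23..29]='manhs7' -> body[10..16], body so far='x1i5pdfhf6manhs7'
Chunk 4: stream[31..32]='0' size=0 (terminator). Final body='x1i5pdfhf6manhs7' (16 bytes)
Body byte 7 at stream offset 15

Answer: 15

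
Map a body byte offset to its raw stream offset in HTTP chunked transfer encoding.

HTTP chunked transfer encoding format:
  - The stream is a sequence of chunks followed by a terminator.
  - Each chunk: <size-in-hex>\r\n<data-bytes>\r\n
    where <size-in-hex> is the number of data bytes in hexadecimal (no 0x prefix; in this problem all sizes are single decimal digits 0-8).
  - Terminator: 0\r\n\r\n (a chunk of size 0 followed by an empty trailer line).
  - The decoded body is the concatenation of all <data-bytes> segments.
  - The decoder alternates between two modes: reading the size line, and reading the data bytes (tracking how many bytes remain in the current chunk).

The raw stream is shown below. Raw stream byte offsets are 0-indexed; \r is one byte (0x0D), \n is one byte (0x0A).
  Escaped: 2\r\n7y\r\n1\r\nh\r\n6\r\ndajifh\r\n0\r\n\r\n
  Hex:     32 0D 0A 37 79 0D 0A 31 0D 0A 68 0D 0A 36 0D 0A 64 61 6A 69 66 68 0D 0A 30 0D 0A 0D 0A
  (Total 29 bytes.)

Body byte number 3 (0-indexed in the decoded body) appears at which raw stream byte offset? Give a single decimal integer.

Chunk 1: stream[0..1]='2' size=0x2=2, data at stream[3..5]='7y' -> body[0..2], body so far='7y'
Chunk 2: stream[7..8]='1' size=0x1=1, data at stream[10..11]='h' -> body[2..3], body so far='7yh'
Chunk 3: stream[13..14]='6' size=0x6=6, data at stream[16..22]='dajifh' -> body[3..9], body so far='7yhdajifh'
Chunk 4: stream[24..25]='0' size=0 (terminator). Final body='7yhdajifh' (9 bytes)
Body byte 3 at stream offset 16

Answer: 16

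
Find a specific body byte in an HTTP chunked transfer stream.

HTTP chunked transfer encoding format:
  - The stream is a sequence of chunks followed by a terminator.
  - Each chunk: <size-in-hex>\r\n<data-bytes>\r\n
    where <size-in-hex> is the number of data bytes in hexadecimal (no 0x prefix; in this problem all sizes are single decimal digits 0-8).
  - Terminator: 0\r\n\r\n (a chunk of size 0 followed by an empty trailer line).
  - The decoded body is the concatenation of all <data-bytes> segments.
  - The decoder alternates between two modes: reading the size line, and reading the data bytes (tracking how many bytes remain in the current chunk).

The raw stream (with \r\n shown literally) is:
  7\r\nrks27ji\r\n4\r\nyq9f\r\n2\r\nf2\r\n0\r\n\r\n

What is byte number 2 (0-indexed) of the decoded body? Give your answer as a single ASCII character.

Answer: s

Derivation:
Chunk 1: stream[0..1]='7' size=0x7=7, data at stream[3..10]='rks27ji' -> body[0..7], body so far='rks27ji'
Chunk 2: stream[12..13]='4' size=0x4=4, data at stream[15..19]='yq9f' -> body[7..11], body so far='rks27jiyq9f'
Chunk 3: stream[21..22]='2' size=0x2=2, data at stream[24..26]='f2' -> body[11..13], body so far='rks27jiyq9ff2'
Chunk 4: stream[28..29]='0' size=0 (terminator). Final body='rks27jiyq9ff2' (13 bytes)
Body byte 2 = 's'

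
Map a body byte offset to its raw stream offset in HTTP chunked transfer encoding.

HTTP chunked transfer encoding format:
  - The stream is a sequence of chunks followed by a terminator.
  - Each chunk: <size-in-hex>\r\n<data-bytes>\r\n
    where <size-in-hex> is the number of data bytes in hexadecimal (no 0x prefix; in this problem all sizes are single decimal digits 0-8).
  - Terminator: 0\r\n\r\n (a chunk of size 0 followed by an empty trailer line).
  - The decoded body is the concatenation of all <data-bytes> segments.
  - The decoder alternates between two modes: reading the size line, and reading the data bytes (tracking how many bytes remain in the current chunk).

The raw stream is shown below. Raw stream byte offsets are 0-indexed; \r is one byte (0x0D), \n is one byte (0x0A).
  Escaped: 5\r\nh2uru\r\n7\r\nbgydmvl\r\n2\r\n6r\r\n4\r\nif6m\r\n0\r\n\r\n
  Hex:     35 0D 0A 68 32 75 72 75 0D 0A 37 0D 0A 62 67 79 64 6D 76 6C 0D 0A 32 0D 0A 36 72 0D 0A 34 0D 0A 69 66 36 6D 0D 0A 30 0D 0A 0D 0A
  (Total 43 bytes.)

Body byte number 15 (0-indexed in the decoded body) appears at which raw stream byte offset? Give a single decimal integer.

Chunk 1: stream[0..1]='5' size=0x5=5, data at stream[3..8]='h2uru' -> body[0..5], body so far='h2uru'
Chunk 2: stream[10..11]='7' size=0x7=7, data at stream[13..20]='bgydmvl' -> body[5..12], body so far='h2urubgydmvl'
Chunk 3: stream[22..23]='2' size=0x2=2, data at stream[25..27]='6r' -> body[12..14], body so far='h2urubgydmvl6r'
Chunk 4: stream[29..30]='4' size=0x4=4, data at stream[32..36]='if6m' -> body[14..18], body so far='h2urubgydmvl6rif6m'
Chunk 5: stream[38..39]='0' size=0 (terminator). Final body='h2urubgydmvl6rif6m' (18 bytes)
Body byte 15 at stream offset 33

Answer: 33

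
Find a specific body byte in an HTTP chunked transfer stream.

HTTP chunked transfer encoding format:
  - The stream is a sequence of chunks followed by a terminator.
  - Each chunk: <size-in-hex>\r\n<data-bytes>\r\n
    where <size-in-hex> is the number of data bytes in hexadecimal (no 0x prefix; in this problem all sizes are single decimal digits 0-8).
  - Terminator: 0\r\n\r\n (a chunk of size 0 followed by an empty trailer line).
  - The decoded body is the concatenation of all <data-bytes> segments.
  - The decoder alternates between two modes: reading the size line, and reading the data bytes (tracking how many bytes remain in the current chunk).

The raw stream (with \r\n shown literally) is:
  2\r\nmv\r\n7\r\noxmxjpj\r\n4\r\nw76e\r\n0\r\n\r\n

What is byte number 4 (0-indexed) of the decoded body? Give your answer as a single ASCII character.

Chunk 1: stream[0..1]='2' size=0x2=2, data at stream[3..5]='mv' -> body[0..2], body so far='mv'
Chunk 2: stream[7..8]='7' size=0x7=7, data at stream[10..17]='oxmxjpj' -> body[2..9], body so far='mvoxmxjpj'
Chunk 3: stream[19..20]='4' size=0x4=4, data at stream[22..26]='w76e' -> body[9..13], body so far='mvoxmxjpjw76e'
Chunk 4: stream[28..29]='0' size=0 (terminator). Final body='mvoxmxjpjw76e' (13 bytes)
Body byte 4 = 'm'

Answer: m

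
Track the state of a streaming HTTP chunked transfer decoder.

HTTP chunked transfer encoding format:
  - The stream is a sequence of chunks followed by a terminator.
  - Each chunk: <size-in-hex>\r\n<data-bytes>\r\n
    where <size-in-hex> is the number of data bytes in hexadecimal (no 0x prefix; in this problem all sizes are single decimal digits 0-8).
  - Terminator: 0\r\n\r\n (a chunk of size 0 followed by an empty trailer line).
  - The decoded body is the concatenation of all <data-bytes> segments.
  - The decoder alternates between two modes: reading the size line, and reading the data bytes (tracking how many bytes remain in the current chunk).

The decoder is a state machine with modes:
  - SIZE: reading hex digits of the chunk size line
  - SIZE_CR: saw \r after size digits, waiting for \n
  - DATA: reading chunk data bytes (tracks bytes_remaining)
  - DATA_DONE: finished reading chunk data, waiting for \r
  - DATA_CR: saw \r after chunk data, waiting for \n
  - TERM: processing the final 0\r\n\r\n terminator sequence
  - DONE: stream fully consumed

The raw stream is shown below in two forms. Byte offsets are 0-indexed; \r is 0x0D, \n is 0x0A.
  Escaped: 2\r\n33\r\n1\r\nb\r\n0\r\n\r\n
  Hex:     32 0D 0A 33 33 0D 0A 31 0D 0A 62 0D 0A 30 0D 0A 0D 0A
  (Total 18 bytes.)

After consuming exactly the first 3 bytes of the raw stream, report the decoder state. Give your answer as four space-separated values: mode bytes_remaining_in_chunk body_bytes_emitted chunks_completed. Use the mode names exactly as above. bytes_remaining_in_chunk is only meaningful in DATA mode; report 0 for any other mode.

Byte 0 = '2': mode=SIZE remaining=0 emitted=0 chunks_done=0
Byte 1 = 0x0D: mode=SIZE_CR remaining=0 emitted=0 chunks_done=0
Byte 2 = 0x0A: mode=DATA remaining=2 emitted=0 chunks_done=0

Answer: DATA 2 0 0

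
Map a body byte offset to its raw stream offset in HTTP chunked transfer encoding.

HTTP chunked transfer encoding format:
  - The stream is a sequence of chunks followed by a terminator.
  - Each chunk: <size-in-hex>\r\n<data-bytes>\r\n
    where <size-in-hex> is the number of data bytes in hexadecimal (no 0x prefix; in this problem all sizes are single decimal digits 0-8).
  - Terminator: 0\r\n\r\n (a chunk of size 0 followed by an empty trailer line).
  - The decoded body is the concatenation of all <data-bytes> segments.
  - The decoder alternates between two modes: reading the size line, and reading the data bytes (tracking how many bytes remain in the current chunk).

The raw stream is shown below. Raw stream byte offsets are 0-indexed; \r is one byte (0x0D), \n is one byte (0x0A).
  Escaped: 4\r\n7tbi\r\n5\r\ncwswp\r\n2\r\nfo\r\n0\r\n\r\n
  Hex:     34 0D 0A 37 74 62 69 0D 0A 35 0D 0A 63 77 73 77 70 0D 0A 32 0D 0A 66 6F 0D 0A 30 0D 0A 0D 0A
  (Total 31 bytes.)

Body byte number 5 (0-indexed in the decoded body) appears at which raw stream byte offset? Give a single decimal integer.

Chunk 1: stream[0..1]='4' size=0x4=4, data at stream[3..7]='7tbi' -> body[0..4], body so far='7tbi'
Chunk 2: stream[9..10]='5' size=0x5=5, data at stream[12..17]='cwswp' -> body[4..9], body so far='7tbicwswp'
Chunk 3: stream[19..20]='2' size=0x2=2, data at stream[22..24]='fo' -> body[9..11], body so far='7tbicwswpfo'
Chunk 4: stream[26..27]='0' size=0 (terminator). Final body='7tbicwswpfo' (11 bytes)
Body byte 5 at stream offset 13

Answer: 13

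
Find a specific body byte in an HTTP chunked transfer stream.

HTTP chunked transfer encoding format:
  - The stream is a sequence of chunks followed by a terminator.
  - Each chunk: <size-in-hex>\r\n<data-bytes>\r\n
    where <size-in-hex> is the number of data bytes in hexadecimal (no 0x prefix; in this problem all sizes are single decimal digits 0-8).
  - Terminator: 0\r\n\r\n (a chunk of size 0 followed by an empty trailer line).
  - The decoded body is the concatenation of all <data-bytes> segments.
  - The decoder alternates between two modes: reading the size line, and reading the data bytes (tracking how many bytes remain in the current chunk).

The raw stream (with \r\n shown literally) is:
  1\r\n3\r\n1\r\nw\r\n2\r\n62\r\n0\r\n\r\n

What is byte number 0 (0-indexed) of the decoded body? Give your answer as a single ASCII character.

Chunk 1: stream[0..1]='1' size=0x1=1, data at stream[3..4]='3' -> body[0..1], body so far='3'
Chunk 2: stream[6..7]='1' size=0x1=1, data at stream[9..10]='w' -> body[1..2], body so far='3w'
Chunk 3: stream[12..13]='2' size=0x2=2, data at stream[15..17]='62' -> body[2..4], body so far='3w62'
Chunk 4: stream[19..20]='0' size=0 (terminator). Final body='3w62' (4 bytes)
Body byte 0 = '3'

Answer: 3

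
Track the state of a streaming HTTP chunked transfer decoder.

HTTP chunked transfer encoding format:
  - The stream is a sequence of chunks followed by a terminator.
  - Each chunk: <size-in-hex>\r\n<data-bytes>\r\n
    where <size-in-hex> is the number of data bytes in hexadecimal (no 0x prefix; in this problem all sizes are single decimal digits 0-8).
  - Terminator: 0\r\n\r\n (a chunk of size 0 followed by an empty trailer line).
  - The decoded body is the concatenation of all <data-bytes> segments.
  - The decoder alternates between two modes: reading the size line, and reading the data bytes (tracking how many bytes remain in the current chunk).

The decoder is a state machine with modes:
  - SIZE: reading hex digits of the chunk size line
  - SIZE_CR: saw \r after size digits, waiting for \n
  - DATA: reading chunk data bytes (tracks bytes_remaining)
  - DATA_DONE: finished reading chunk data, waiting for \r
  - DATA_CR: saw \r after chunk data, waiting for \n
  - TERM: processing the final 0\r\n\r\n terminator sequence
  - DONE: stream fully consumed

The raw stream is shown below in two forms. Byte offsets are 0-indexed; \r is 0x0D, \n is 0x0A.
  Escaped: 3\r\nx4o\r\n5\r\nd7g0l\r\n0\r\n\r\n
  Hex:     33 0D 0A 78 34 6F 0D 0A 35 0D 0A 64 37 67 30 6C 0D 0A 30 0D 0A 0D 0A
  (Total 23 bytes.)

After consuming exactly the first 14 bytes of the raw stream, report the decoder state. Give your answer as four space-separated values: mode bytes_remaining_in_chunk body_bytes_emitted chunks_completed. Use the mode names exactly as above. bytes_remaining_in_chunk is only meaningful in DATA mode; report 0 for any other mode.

Answer: DATA 2 6 1

Derivation:
Byte 0 = '3': mode=SIZE remaining=0 emitted=0 chunks_done=0
Byte 1 = 0x0D: mode=SIZE_CR remaining=0 emitted=0 chunks_done=0
Byte 2 = 0x0A: mode=DATA remaining=3 emitted=0 chunks_done=0
Byte 3 = 'x': mode=DATA remaining=2 emitted=1 chunks_done=0
Byte 4 = '4': mode=DATA remaining=1 emitted=2 chunks_done=0
Byte 5 = 'o': mode=DATA_DONE remaining=0 emitted=3 chunks_done=0
Byte 6 = 0x0D: mode=DATA_CR remaining=0 emitted=3 chunks_done=0
Byte 7 = 0x0A: mode=SIZE remaining=0 emitted=3 chunks_done=1
Byte 8 = '5': mode=SIZE remaining=0 emitted=3 chunks_done=1
Byte 9 = 0x0D: mode=SIZE_CR remaining=0 emitted=3 chunks_done=1
Byte 10 = 0x0A: mode=DATA remaining=5 emitted=3 chunks_done=1
Byte 11 = 'd': mode=DATA remaining=4 emitted=4 chunks_done=1
Byte 12 = '7': mode=DATA remaining=3 emitted=5 chunks_done=1
Byte 13 = 'g': mode=DATA remaining=2 emitted=6 chunks_done=1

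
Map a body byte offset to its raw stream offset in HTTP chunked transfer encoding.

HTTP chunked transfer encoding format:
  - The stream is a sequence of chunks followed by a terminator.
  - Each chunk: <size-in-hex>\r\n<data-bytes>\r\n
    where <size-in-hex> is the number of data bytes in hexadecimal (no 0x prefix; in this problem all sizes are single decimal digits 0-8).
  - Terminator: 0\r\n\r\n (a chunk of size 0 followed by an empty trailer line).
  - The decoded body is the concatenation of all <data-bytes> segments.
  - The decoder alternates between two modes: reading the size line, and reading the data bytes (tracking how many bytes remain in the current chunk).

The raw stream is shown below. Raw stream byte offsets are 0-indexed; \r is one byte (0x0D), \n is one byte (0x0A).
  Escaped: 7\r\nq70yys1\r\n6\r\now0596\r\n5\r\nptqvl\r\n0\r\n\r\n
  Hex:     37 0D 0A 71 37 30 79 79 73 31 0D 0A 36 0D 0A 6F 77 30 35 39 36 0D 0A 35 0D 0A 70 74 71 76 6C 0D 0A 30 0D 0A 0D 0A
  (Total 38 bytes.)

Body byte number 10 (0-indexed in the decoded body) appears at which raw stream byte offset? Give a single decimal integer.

Chunk 1: stream[0..1]='7' size=0x7=7, data at stream[3..10]='q70yys1' -> body[0..7], body so far='q70yys1'
Chunk 2: stream[12..13]='6' size=0x6=6, data at stream[15..21]='ow0596' -> body[7..13], body so far='q70yys1ow0596'
Chunk 3: stream[23..24]='5' size=0x5=5, data at stream[26..31]='ptqvl' -> body[13..18], body so far='q70yys1ow0596ptqvl'
Chunk 4: stream[33..34]='0' size=0 (terminator). Final body='q70yys1ow0596ptqvl' (18 bytes)
Body byte 10 at stream offset 18

Answer: 18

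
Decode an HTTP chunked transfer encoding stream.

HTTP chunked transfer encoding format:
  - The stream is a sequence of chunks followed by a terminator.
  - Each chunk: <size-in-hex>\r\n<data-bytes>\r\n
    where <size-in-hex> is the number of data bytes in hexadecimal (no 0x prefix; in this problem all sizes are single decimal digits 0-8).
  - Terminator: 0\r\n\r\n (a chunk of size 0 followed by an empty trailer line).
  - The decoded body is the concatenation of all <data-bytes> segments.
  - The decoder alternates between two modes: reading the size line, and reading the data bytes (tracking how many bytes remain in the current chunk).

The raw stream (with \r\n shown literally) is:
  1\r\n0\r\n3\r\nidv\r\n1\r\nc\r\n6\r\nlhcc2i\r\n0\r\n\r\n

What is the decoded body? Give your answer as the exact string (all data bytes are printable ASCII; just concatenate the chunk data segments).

Answer: 0idvclhcc2i

Derivation:
Chunk 1: stream[0..1]='1' size=0x1=1, data at stream[3..4]='0' -> body[0..1], body so far='0'
Chunk 2: stream[6..7]='3' size=0x3=3, data at stream[9..12]='idv' -> body[1..4], body so far='0idv'
Chunk 3: stream[14..15]='1' size=0x1=1, data at stream[17..18]='c' -> body[4..5], body so far='0idvc'
Chunk 4: stream[20..21]='6' size=0x6=6, data at stream[23..29]='lhcc2i' -> body[5..11], body so far='0idvclhcc2i'
Chunk 5: stream[31..32]='0' size=0 (terminator). Final body='0idvclhcc2i' (11 bytes)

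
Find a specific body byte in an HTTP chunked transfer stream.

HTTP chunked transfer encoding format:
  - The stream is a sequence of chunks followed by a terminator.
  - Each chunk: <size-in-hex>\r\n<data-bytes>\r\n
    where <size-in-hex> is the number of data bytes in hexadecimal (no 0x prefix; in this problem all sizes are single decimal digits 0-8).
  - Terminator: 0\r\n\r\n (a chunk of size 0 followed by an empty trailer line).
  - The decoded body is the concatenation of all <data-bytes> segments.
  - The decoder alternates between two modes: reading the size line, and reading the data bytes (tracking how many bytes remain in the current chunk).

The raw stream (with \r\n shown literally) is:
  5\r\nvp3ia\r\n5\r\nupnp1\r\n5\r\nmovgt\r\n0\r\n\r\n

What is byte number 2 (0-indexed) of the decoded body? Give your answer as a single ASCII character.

Chunk 1: stream[0..1]='5' size=0x5=5, data at stream[3..8]='vp3ia' -> body[0..5], body so far='vp3ia'
Chunk 2: stream[10..11]='5' size=0x5=5, data at stream[13..18]='upnp1' -> body[5..10], body so far='vp3iaupnp1'
Chunk 3: stream[20..21]='5' size=0x5=5, data at stream[23..28]='movgt' -> body[10..15], body so far='vp3iaupnp1movgt'
Chunk 4: stream[30..31]='0' size=0 (terminator). Final body='vp3iaupnp1movgt' (15 bytes)
Body byte 2 = '3'

Answer: 3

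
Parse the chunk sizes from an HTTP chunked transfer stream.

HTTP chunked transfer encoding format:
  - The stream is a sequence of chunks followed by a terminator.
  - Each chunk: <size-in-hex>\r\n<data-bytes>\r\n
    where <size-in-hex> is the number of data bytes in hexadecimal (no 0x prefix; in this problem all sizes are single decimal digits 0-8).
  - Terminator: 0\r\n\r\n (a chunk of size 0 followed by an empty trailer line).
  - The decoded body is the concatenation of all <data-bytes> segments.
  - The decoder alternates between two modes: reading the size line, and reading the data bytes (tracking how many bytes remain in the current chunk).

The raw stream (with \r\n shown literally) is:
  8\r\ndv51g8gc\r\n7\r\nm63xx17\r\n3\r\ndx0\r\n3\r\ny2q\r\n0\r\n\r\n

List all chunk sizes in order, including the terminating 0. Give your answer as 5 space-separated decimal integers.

Answer: 8 7 3 3 0

Derivation:
Chunk 1: stream[0..1]='8' size=0x8=8, data at stream[3..11]='dv51g8gc' -> body[0..8], body so far='dv51g8gc'
Chunk 2: stream[13..14]='7' size=0x7=7, data at stream[16..23]='m63xx17' -> body[8..15], body so far='dv51g8gcm63xx17'
Chunk 3: stream[25..26]='3' size=0x3=3, data at stream[28..31]='dx0' -> body[15..18], body so far='dv51g8gcm63xx17dx0'
Chunk 4: stream[33..34]='3' size=0x3=3, data at stream[36..39]='y2q' -> body[18..21], body so far='dv51g8gcm63xx17dx0y2q'
Chunk 5: stream[41..42]='0' size=0 (terminator). Final body='dv51g8gcm63xx17dx0y2q' (21 bytes)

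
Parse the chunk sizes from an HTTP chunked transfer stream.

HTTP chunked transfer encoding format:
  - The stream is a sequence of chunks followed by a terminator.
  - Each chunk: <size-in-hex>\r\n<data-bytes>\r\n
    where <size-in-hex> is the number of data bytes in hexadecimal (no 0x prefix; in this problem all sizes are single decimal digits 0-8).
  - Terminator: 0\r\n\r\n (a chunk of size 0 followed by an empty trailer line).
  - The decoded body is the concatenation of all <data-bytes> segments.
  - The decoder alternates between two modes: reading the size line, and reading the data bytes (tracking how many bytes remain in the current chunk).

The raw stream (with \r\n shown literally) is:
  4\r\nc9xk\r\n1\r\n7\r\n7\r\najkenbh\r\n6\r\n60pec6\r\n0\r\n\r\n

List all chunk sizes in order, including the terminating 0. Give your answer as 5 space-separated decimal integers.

Answer: 4 1 7 6 0

Derivation:
Chunk 1: stream[0..1]='4' size=0x4=4, data at stream[3..7]='c9xk' -> body[0..4], body so far='c9xk'
Chunk 2: stream[9..10]='1' size=0x1=1, data at stream[12..13]='7' -> body[4..5], body so far='c9xk7'
Chunk 3: stream[15..16]='7' size=0x7=7, data at stream[18..25]='ajkenbh' -> body[5..12], body so far='c9xk7ajkenbh'
Chunk 4: stream[27..28]='6' size=0x6=6, data at stream[30..36]='60pec6' -> body[12..18], body so far='c9xk7ajkenbh60pec6'
Chunk 5: stream[38..39]='0' size=0 (terminator). Final body='c9xk7ajkenbh60pec6' (18 bytes)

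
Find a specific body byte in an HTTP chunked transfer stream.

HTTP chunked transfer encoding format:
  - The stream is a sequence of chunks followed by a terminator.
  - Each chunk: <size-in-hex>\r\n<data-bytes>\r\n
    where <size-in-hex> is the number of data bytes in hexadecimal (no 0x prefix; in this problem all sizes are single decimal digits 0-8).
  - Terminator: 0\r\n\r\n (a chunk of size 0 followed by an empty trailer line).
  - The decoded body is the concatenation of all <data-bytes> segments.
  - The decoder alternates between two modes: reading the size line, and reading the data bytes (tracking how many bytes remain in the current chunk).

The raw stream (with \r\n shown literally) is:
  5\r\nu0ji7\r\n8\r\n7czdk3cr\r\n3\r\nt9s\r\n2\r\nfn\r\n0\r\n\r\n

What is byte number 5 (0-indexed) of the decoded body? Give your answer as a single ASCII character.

Chunk 1: stream[0..1]='5' size=0x5=5, data at stream[3..8]='u0ji7' -> body[0..5], body so far='u0ji7'
Chunk 2: stream[10..11]='8' size=0x8=8, data at stream[13..21]='7czdk3cr' -> body[5..13], body so far='u0ji77czdk3cr'
Chunk 3: stream[23..24]='3' size=0x3=3, data at stream[26..29]='t9s' -> body[13..16], body so far='u0ji77czdk3crt9s'
Chunk 4: stream[31..32]='2' size=0x2=2, data at stream[34..36]='fn' -> body[16..18], body so far='u0ji77czdk3crt9sfn'
Chunk 5: stream[38..39]='0' size=0 (terminator). Final body='u0ji77czdk3crt9sfn' (18 bytes)
Body byte 5 = '7'

Answer: 7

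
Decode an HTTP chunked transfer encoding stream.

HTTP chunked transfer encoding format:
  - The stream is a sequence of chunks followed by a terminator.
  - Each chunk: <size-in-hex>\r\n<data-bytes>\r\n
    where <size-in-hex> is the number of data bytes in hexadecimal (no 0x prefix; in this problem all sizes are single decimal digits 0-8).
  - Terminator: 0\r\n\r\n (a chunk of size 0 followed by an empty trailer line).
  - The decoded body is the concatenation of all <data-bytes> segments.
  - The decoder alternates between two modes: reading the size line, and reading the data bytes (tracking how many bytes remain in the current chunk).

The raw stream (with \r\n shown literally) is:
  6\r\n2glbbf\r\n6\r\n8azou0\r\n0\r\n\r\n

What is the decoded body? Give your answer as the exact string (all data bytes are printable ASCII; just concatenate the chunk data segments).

Answer: 2glbbf8azou0

Derivation:
Chunk 1: stream[0..1]='6' size=0x6=6, data at stream[3..9]='2glbbf' -> body[0..6], body so far='2glbbf'
Chunk 2: stream[11..12]='6' size=0x6=6, data at stream[14..20]='8azou0' -> body[6..12], body so far='2glbbf8azou0'
Chunk 3: stream[22..23]='0' size=0 (terminator). Final body='2glbbf8azou0' (12 bytes)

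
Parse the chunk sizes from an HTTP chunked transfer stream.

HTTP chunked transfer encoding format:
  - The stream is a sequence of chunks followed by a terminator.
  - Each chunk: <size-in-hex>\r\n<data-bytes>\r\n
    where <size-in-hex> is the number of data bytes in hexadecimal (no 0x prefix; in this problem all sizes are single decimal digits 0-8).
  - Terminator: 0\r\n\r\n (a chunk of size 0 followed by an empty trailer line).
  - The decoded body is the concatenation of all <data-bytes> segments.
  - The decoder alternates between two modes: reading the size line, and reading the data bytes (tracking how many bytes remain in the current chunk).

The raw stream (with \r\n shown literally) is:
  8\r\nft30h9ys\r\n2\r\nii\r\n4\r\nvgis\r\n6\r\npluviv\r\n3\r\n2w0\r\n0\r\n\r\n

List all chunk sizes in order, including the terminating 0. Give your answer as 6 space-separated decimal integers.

Answer: 8 2 4 6 3 0

Derivation:
Chunk 1: stream[0..1]='8' size=0x8=8, data at stream[3..11]='ft30h9ys' -> body[0..8], body so far='ft30h9ys'
Chunk 2: stream[13..14]='2' size=0x2=2, data at stream[16..18]='ii' -> body[8..10], body so far='ft30h9ysii'
Chunk 3: stream[20..21]='4' size=0x4=4, data at stream[23..27]='vgis' -> body[10..14], body so far='ft30h9ysiivgis'
Chunk 4: stream[29..30]='6' size=0x6=6, data at stream[32..38]='pluviv' -> body[14..20], body so far='ft30h9ysiivgispluviv'
Chunk 5: stream[40..41]='3' size=0x3=3, data at stream[43..46]='2w0' -> body[20..23], body so far='ft30h9ysiivgispluviv2w0'
Chunk 6: stream[48..49]='0' size=0 (terminator). Final body='ft30h9ysiivgispluviv2w0' (23 bytes)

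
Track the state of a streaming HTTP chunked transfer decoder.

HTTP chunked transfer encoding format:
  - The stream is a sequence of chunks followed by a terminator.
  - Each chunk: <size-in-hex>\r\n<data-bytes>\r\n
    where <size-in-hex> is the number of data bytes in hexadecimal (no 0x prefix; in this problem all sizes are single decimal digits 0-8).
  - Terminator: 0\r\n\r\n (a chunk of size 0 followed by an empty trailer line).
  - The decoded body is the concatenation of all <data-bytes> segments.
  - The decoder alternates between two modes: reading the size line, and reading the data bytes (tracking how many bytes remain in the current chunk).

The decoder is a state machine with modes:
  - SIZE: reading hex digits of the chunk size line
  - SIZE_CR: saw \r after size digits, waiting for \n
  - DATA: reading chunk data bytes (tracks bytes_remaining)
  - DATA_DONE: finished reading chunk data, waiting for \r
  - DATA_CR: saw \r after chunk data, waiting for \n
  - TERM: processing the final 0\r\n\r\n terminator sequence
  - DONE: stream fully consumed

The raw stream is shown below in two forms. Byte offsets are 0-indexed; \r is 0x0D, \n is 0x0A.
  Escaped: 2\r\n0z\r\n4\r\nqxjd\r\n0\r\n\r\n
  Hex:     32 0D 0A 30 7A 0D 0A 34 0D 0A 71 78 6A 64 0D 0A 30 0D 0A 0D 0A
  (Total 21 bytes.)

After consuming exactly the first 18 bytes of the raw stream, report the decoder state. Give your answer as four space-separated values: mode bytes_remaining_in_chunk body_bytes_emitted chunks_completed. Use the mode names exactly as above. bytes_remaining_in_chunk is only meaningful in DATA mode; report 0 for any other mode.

Byte 0 = '2': mode=SIZE remaining=0 emitted=0 chunks_done=0
Byte 1 = 0x0D: mode=SIZE_CR remaining=0 emitted=0 chunks_done=0
Byte 2 = 0x0A: mode=DATA remaining=2 emitted=0 chunks_done=0
Byte 3 = '0': mode=DATA remaining=1 emitted=1 chunks_done=0
Byte 4 = 'z': mode=DATA_DONE remaining=0 emitted=2 chunks_done=0
Byte 5 = 0x0D: mode=DATA_CR remaining=0 emitted=2 chunks_done=0
Byte 6 = 0x0A: mode=SIZE remaining=0 emitted=2 chunks_done=1
Byte 7 = '4': mode=SIZE remaining=0 emitted=2 chunks_done=1
Byte 8 = 0x0D: mode=SIZE_CR remaining=0 emitted=2 chunks_done=1
Byte 9 = 0x0A: mode=DATA remaining=4 emitted=2 chunks_done=1
Byte 10 = 'q': mode=DATA remaining=3 emitted=3 chunks_done=1
Byte 11 = 'x': mode=DATA remaining=2 emitted=4 chunks_done=1
Byte 12 = 'j': mode=DATA remaining=1 emitted=5 chunks_done=1
Byte 13 = 'd': mode=DATA_DONE remaining=0 emitted=6 chunks_done=1
Byte 14 = 0x0D: mode=DATA_CR remaining=0 emitted=6 chunks_done=1
Byte 15 = 0x0A: mode=SIZE remaining=0 emitted=6 chunks_done=2
Byte 16 = '0': mode=SIZE remaining=0 emitted=6 chunks_done=2
Byte 17 = 0x0D: mode=SIZE_CR remaining=0 emitted=6 chunks_done=2

Answer: SIZE_CR 0 6 2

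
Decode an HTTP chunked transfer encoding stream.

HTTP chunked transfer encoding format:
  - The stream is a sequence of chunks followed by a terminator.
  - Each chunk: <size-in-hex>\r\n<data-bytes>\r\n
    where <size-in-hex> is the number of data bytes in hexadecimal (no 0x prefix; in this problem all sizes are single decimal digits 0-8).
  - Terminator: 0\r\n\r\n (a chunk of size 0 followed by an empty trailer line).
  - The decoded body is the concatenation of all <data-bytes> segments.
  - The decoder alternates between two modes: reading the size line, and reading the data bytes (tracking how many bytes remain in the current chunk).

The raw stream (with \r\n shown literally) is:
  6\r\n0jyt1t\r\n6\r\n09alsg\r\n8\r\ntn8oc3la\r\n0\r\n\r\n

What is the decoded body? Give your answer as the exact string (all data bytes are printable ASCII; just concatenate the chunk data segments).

Chunk 1: stream[0..1]='6' size=0x6=6, data at stream[3..9]='0jyt1t' -> body[0..6], body so far='0jyt1t'
Chunk 2: stream[11..12]='6' size=0x6=6, data at stream[14..20]='09alsg' -> body[6..12], body so far='0jyt1t09alsg'
Chunk 3: stream[22..23]='8' size=0x8=8, data at stream[25..33]='tn8oc3la' -> body[12..20], body so far='0jyt1t09alsgtn8oc3la'
Chunk 4: stream[35..36]='0' size=0 (terminator). Final body='0jyt1t09alsgtn8oc3la' (20 bytes)

Answer: 0jyt1t09alsgtn8oc3la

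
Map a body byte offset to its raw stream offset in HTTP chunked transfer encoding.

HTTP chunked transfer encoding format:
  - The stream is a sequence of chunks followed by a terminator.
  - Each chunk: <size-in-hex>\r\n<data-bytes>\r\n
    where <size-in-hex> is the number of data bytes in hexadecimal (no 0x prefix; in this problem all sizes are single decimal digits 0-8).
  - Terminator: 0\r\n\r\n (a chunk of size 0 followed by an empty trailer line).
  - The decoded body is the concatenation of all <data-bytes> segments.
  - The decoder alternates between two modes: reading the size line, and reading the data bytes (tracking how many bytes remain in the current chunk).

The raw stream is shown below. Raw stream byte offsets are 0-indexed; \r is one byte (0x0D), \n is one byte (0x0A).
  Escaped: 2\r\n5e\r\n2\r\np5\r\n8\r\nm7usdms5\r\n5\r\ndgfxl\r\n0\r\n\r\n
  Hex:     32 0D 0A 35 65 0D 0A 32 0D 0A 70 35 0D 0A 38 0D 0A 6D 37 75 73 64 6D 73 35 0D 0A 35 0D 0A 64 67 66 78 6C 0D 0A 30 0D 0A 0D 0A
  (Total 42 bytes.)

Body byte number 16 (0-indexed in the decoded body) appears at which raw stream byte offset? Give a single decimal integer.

Chunk 1: stream[0..1]='2' size=0x2=2, data at stream[3..5]='5e' -> body[0..2], body so far='5e'
Chunk 2: stream[7..8]='2' size=0x2=2, data at stream[10..12]='p5' -> body[2..4], body so far='5ep5'
Chunk 3: stream[14..15]='8' size=0x8=8, data at stream[17..25]='m7usdms5' -> body[4..12], body so far='5ep5m7usdms5'
Chunk 4: stream[27..28]='5' size=0x5=5, data at stream[30..35]='dgfxl' -> body[12..17], body so far='5ep5m7usdms5dgfxl'
Chunk 5: stream[37..38]='0' size=0 (terminator). Final body='5ep5m7usdms5dgfxl' (17 bytes)
Body byte 16 at stream offset 34

Answer: 34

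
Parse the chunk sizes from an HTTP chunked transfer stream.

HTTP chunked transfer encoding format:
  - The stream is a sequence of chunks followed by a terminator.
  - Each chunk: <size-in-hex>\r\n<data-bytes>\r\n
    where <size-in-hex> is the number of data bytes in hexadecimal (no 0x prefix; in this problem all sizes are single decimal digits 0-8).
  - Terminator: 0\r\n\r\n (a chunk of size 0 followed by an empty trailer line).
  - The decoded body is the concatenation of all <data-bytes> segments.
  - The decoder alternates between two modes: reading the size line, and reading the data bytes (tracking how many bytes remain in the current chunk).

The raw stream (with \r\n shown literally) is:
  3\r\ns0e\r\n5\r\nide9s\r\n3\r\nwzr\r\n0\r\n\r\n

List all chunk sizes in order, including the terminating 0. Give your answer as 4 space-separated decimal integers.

Answer: 3 5 3 0

Derivation:
Chunk 1: stream[0..1]='3' size=0x3=3, data at stream[3..6]='s0e' -> body[0..3], body so far='s0e'
Chunk 2: stream[8..9]='5' size=0x5=5, data at stream[11..16]='ide9s' -> body[3..8], body so far='s0eide9s'
Chunk 3: stream[18..19]='3' size=0x3=3, data at stream[21..24]='wzr' -> body[8..11], body so far='s0eide9swzr'
Chunk 4: stream[26..27]='0' size=0 (terminator). Final body='s0eide9swzr' (11 bytes)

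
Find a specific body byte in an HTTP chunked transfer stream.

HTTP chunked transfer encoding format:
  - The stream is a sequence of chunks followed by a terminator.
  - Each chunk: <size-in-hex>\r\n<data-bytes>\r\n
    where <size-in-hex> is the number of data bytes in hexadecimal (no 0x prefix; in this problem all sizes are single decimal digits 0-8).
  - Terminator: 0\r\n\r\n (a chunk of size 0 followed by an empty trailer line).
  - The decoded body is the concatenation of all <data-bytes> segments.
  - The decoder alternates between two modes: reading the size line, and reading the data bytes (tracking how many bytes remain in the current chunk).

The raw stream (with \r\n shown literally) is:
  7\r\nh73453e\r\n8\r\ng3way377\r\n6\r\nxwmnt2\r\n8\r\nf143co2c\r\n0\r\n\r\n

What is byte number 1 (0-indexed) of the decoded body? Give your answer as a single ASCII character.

Answer: 7

Derivation:
Chunk 1: stream[0..1]='7' size=0x7=7, data at stream[3..10]='h73453e' -> body[0..7], body so far='h73453e'
Chunk 2: stream[12..13]='8' size=0x8=8, data at stream[15..23]='g3way377' -> body[7..15], body so far='h73453eg3way377'
Chunk 3: stream[25..26]='6' size=0x6=6, data at stream[28..34]='xwmnt2' -> body[15..21], body so far='h73453eg3way377xwmnt2'
Chunk 4: stream[36..37]='8' size=0x8=8, data at stream[39..47]='f143co2c' -> body[21..29], body so far='h73453eg3way377xwmnt2f143co2c'
Chunk 5: stream[49..50]='0' size=0 (terminator). Final body='h73453eg3way377xwmnt2f143co2c' (29 bytes)
Body byte 1 = '7'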